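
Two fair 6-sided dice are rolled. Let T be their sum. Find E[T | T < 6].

4

P(T < 6) = 5/18.
Σ over the event: 2·1/36 + 3·1/18 + 4·1/12 + 5·1/9 = 10/9.
E[T | T < 6] = (10/9) / (5/18) = 4.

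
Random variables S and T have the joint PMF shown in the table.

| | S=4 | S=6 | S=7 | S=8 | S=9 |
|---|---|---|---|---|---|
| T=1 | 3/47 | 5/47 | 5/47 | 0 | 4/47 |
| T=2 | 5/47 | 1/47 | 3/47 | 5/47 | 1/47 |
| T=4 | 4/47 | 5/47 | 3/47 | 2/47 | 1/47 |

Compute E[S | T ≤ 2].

P(T ≤ 2) = 32/47.
Summing S·P(S=x,T=y) over the conditioning event gives 209/47.
E[S | T ≤ 2] = (209/47) / (32/47) = 209/32.

209/32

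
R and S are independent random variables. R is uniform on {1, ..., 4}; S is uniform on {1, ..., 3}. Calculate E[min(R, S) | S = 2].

7/4

P(S = 2) = 1/3.
Summing min(R,S)·P(x,y) over outcomes with S = 2 gives 7/12.
E[min(R, S) | S = 2] = (7/12) / (1/3) = 7/4.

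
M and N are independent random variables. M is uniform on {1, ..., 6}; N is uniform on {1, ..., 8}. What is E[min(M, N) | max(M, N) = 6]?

P(max(M, N) = 6) = 11/48.
Summing min(M,N)·P(x,y) over outcomes with max(M, N) = 6 gives 3/4.
E[min(M, N) | max(M, N) = 6] = (3/4) / (11/48) = 36/11.

36/11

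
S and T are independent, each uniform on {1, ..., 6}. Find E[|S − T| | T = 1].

5/2

P(T = 1) = 1/6.
Summing |S−T|·P(x,y) over outcomes with T = 1 gives 5/12.
E[|S − T| | T = 1] = (5/12) / (1/6) = 5/2.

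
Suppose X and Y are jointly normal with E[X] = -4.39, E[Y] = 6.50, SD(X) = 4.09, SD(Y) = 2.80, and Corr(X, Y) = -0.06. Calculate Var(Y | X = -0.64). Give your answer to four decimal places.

The conditional variance in a bivariate normal is σ_Y²(1 − ρ²), independent of x.
Var(Y | X=-0.64) = (2.80)²·(1 − (-0.06)²) = 7.84·0.9964 = 7.8118.

7.8118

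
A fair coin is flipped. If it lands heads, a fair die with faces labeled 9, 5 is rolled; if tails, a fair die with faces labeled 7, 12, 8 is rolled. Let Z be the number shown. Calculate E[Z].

8

E[Z | heads] = (9+5)/2 = 7.
E[Z | tails] = (7+12+8)/3 = 9.
By the law of total expectation,
E[Z] = (1/2)·(7) + (1/2)·(9) = 8.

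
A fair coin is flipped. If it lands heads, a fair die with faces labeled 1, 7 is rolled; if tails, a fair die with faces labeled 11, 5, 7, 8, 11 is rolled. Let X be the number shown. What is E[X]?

E[X | heads] = (1+7)/2 = 4.
E[X | tails] = (11+5+7+8+11)/5 = 42/5.
E[X] = (1/2)·(4) + (1/2)·(42/5) = 31/5.

31/5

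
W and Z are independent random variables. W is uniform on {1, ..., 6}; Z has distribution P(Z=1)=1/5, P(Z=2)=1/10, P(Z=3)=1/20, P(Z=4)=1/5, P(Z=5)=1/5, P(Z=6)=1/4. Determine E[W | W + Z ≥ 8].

P(W + Z ≥ 8) = 19/40.
Summing W·P(x,y) over outcomes with W + Z ≥ 8 gives 17/8.
E[W | W + Z ≥ 8] = (17/8) / (19/40) = 85/19.

85/19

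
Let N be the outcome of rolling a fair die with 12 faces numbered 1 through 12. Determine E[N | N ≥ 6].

Given N ≥ 6, N is equally likely to be any of {6, 7, 8, 9, 10, 11, 12}.
E[N | N ≥ 6] = (6 + 7 + 8 + 9 + 10 + 11 + 12) / 7 = 9.

9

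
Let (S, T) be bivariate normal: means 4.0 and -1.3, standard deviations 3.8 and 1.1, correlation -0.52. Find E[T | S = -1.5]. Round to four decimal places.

-0.4721

E[T | S=x] = μ_T + ρ(σ_T/σ_S)(x − μ_S) for jointly normal variables.
E[T | S=-1.5] = -1.3 + (-0.52)·(1.1/3.8)·(-1.5 − (4.0)) = -1.3 + (-0.15053)·(-5.5) = -0.4721.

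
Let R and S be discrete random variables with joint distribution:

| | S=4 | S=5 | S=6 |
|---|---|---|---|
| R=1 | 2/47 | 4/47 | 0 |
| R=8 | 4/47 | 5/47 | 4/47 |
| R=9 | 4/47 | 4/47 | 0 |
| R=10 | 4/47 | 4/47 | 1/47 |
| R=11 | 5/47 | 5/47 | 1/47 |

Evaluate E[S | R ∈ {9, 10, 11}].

129/28

P(R ∈ {9, 10, 11}) = 28/47.
Σ S·P over the event = 4·(4/47) + 5·(4/47) + 4·(4/47) + 5·(4/47) + 6·(1/47) + 4·(5/47) + 5·(5/47) + 6·(1/47) = 129/47.
E[S | R ∈ {9, 10, 11}] = (129/47) / (28/47) = 129/28.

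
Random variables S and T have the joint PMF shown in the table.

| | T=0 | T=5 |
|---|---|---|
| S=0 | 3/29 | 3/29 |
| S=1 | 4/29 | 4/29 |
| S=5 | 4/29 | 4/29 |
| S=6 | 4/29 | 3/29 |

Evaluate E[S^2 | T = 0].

248/15

P(T = 0) = 15/29.
Σ S^2·P over the event = 0·(3/29) + 1·(4/29) + 25·(4/29) + 36·(4/29) = 248/29.
E[S^2 | T = 0] = (248/29) / (15/29) = 248/15.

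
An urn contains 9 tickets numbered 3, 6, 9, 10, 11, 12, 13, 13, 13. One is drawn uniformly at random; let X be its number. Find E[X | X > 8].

81/7

P(X > 8) = 7/9.
Σ over the event: 9·1/9 + 10·1/9 + 11·1/9 + 12·1/9 + 13·1/3 = 9.
E[X | X > 8] = (9) / (7/9) = 81/7.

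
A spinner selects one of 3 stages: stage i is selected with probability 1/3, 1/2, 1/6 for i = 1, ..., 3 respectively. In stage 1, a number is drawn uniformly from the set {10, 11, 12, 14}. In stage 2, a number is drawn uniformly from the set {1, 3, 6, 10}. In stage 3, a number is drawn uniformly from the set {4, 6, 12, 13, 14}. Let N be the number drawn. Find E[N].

E[N | stage 1] = (10+11+12+14)/4 = 47/4.
E[N | stage 2] = (1+3+6+10)/4 = 5.
E[N | stage 3] = (4+6+12+13+14)/5 = 49/5.
By the law of total expectation,
E[N] = (1/3)·(47/4) + (1/2)·(5) + (1/6)·(49/5) = 161/20.

161/20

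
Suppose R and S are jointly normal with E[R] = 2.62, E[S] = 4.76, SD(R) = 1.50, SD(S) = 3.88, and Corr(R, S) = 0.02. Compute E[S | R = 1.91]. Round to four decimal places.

The regression of S on R has slope ρ·σ_S/σ_R and passes through (μ_R, μ_S).
E[S | R=1.91] = 4.76 + (0.02)·(3.88/1.50)·(1.91 − (2.62)) = 4.76 + (0.051733)·(-0.71) = 4.7233.

4.7233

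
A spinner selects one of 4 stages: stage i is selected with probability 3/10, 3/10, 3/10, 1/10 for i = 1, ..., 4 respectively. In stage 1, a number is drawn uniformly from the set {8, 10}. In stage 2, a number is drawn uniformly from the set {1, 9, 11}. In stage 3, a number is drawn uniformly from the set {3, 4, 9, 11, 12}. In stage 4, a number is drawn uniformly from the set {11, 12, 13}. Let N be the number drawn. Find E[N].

417/50

E[N | stage 1] = (8+10)/2 = 9.
E[N | stage 2] = (1+9+11)/3 = 7.
E[N | stage 3] = (3+4+9+11+12)/5 = 39/5.
E[N | stage 4] = (11+12+13)/3 = 12.
By the law of total expectation,
E[N] = (3/10)·(9) + (3/10)·(7) + (3/10)·(39/5) + (1/10)·(12) = 417/50.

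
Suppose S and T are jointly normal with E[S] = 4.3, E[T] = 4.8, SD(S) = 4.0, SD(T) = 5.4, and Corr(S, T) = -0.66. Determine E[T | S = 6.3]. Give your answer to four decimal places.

3.0180

E[T | S=x] = μ_T + ρ(σ_T/σ_S)(x − μ_S) for jointly normal variables.
E[T | S=6.3] = 4.8 + (-0.66)·(5.4/4.0)·(6.3 − (4.3)) = 4.8 + (-0.891)·(2) = 3.0180.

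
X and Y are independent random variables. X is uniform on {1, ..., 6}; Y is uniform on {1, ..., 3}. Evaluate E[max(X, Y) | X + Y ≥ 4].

62/15

P(X + Y ≥ 4) = 5/6.
Summing max(X,Y)·P(x,y) over outcomes with X + Y ≥ 4 gives 31/9.
E[max(X, Y) | X + Y ≥ 4] = (31/9) / (5/6) = 62/15.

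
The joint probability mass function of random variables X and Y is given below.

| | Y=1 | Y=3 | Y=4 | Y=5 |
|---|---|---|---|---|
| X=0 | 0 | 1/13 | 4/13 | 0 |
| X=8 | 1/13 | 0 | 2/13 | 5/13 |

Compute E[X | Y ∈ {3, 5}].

20/3

P(Y ∈ {3, 5}) = 6/13.
Σ X·P over the event = 0·(1/13) + 8·(5/13) = 40/13.
E[X | Y ∈ {3, 5}] = (40/13) / (6/13) = 20/3.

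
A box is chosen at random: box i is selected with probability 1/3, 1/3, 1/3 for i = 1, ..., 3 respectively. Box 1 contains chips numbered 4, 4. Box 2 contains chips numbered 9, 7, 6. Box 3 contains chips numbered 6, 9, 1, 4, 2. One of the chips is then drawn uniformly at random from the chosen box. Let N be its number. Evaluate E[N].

E[N | box 1] = (4+4)/2 = 4.
E[N | box 2] = (9+7+6)/3 = 22/3.
E[N | box 3] = (6+9+1+4+2)/5 = 22/5.
E[N] = (1/3)·(4) + (1/3)·(22/3) + (1/3)·(22/5) = 236/45.

236/45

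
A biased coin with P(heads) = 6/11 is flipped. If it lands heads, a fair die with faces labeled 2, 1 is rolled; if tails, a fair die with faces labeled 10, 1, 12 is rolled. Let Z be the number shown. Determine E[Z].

E[Z | heads] = (2+1)/2 = 3/2.
E[Z | tails] = (10+1+12)/3 = 23/3.
By the law of total expectation,
E[Z] = (6/11)·(3/2) + (5/11)·(23/3) = 142/33.

142/33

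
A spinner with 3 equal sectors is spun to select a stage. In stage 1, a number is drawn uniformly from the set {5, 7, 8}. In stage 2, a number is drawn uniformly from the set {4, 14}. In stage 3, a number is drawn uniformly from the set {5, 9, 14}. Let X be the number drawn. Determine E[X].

25/3

E[X | stage 1] = (5+7+8)/3 = 20/3.
E[X | stage 2] = (4+14)/2 = 9.
E[X | stage 3] = (5+9+14)/3 = 28/3.
By the law of total expectation,
E[X] = (1/3)·(20/3) + (1/3)·(9) + (1/3)·(28/3) = 25/3.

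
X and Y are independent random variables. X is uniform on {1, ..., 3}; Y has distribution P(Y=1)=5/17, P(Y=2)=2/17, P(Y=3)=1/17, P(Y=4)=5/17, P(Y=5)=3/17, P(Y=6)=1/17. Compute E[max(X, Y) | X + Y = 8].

21/4

P(X + Y = 8) = 4/51.
Summing max(X,Y)·P(x,y) over outcomes with X + Y = 8 gives 7/17.
E[max(X, Y) | X + Y = 8] = (7/17) / (4/51) = 21/4.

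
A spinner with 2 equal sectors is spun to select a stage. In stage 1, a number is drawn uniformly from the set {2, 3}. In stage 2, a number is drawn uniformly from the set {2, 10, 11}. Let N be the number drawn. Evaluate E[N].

61/12

E[N | stage 1] = (2+3)/2 = 5/2.
E[N | stage 2] = (2+10+11)/3 = 23/3.
E[N] = (1/2)·(5/2) + (1/2)·(23/3) = 61/12.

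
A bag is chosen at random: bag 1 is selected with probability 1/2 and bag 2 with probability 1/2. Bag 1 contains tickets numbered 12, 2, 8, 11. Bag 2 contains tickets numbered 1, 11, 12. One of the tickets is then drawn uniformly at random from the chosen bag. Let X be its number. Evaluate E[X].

65/8

E[X | bag 1] = (12+2+8+11)/4 = 33/4.
E[X | bag 2] = (1+11+12)/3 = 8.
E[X] = (1/2)·(33/4) + (1/2)·(8) = 65/8.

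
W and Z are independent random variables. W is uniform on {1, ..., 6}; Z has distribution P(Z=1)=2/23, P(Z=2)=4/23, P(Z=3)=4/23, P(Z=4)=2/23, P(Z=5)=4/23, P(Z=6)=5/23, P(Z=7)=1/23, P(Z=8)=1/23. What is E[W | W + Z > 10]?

16/3

P(W + Z > 10) = 7/46.
Summing W·P(x,y) over outcomes with W + Z > 10 gives 56/69.
E[W | W + Z > 10] = (56/69) / (7/46) = 16/3.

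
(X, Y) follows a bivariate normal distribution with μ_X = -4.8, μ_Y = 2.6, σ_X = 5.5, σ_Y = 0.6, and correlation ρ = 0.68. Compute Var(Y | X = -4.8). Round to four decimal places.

0.1935

The conditional variance in a bivariate normal is σ_Y²(1 − ρ²), independent of x.
Var(Y | X=-4.8) = (0.6)²·(1 − (0.68)²) = 0.36·0.5376 = 0.1935.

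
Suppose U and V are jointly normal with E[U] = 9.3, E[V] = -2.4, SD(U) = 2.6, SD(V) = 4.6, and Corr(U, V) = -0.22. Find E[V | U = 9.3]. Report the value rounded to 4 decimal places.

For a bivariate normal, E[V | U=x] = μ_V + ρ·(σ_V/σ_U)·(x − μ_U).
E[V | U=9.3] = -2.4 + (-0.22)·(4.6/2.6)·(9.3 − (9.3)) = -2.4 + (-0.38923)·(0) = -2.4000.

-2.4000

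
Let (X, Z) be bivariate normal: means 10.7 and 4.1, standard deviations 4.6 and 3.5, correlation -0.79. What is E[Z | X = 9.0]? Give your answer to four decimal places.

5.1218

E[Z | X=x] = μ_Z + ρ(σ_Z/σ_X)(x − μ_X) for jointly normal variables.
E[Z | X=9.0] = 4.1 + (-0.79)·(3.5/4.6)·(9.0 − (10.7)) = 4.1 + (-0.601087)·(-1.7) = 5.1218.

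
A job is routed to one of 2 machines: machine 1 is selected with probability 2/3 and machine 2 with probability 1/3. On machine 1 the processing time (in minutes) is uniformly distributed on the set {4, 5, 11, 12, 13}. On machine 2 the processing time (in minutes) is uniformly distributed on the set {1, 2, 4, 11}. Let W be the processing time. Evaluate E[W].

E[W | machine 1] = (4+5+11+12+13)/5 = 9.
E[W | machine 2] = (1+2+4+11)/4 = 9/2.
E[W] = (2/3)·(9) + (1/3)·(9/2) = 15/2.

15/2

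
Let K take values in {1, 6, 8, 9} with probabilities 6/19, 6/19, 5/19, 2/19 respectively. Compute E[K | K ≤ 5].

P(K ≤ 5) = 6/19.
Σ over the event: 1·6/19 = 6/19.
E[K | K ≤ 5] = (6/19) / (6/19) = 1.

1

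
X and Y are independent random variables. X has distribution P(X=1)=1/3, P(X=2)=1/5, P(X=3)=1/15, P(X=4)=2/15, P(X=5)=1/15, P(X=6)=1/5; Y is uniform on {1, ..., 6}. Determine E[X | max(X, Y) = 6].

9/2

P(max(X, Y) = 6) = 1/3.
Summing X·P(x,y) over outcomes with max(X, Y) = 6 gives 3/2.
E[X | max(X, Y) = 6] = (3/2) / (1/3) = 9/2.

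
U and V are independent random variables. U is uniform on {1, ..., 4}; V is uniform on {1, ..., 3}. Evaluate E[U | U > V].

Outcomes with U > V: (2,1), (3,1), (3,2), (4,1), (4,2), (4,3), each with probability 1/12.
E[U | U > V] = (2 + 3 + 3 + 4 + 4 + 4) / 6 = 10/3.

10/3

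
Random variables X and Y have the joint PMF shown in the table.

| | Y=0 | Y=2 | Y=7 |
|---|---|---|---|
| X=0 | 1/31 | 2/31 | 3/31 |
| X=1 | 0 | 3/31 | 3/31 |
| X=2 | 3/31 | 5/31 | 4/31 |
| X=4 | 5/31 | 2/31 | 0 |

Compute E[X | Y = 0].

26/9

P(Y = 0) = 9/31.
Σ X·P over the event = 0·(1/31) + 2·(3/31) + 4·(5/31) = 26/31.
E[X | Y = 0] = (26/31) / (9/31) = 26/9.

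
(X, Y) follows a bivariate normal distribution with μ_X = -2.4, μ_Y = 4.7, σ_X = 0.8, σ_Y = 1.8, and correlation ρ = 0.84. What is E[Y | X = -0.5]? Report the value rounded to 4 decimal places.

For a bivariate normal, E[Y | X=x] = μ_Y + ρ·(σ_Y/σ_X)·(x − μ_X).
E[Y | X=-0.5] = 4.7 + (0.84)·(1.8/0.8)·(-0.5 − (-2.4)) = 4.7 + (1.89)·(1.9) = 8.2910.

8.2910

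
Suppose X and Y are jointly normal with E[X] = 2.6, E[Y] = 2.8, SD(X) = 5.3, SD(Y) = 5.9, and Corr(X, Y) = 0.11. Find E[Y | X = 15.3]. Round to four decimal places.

4.3552

The regression of Y on X has slope ρ·σ_Y/σ_X and passes through (μ_X, μ_Y).
E[Y | X=15.3] = 2.8 + (0.11)·(5.9/5.3)·(15.3 − (2.6)) = 2.8 + (0.122453)·(12.7) = 4.3552.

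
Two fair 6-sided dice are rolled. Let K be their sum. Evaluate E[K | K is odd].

7

P(K is odd) = 1/2.
Σ over the event: 3·1/18 + 5·1/9 + 7·1/6 + 9·1/9 + 11·1/18 = 7/2.
E[K | K is odd] = (7/2) / (1/2) = 7.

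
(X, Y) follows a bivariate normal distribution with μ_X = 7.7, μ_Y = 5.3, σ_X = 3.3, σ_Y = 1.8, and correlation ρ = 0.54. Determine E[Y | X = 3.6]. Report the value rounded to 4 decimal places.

4.0924

E[Y | X=x] = μ_Y + ρ(σ_Y/σ_X)(x − μ_X) for jointly normal variables.
E[Y | X=3.6] = 5.3 + (0.54)·(1.8/3.3)·(3.6 − (7.7)) = 5.3 + (0.294545)·(-4.1) = 4.0924.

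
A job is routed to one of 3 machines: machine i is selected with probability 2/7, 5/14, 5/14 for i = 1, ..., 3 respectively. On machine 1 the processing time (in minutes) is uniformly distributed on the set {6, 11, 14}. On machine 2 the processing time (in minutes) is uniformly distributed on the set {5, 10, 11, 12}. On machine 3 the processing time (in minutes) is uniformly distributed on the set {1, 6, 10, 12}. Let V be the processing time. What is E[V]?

1501/168

E[V | machine 1] = (6+11+14)/3 = 31/3.
E[V | machine 2] = (5+10+11+12)/4 = 19/2.
E[V | machine 3] = (1+6+10+12)/4 = 29/4.
E[V] = (2/7)·(31/3) + (5/14)·(19/2) + (5/14)·(29/4) = 1501/168.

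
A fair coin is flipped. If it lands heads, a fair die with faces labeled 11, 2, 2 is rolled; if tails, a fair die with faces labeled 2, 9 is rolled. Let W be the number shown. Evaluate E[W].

E[W | heads] = (11+2+2)/3 = 5.
E[W | tails] = (2+9)/2 = 11/2.
E[W] = (1/2)·(5) + (1/2)·(11/2) = 21/4.

21/4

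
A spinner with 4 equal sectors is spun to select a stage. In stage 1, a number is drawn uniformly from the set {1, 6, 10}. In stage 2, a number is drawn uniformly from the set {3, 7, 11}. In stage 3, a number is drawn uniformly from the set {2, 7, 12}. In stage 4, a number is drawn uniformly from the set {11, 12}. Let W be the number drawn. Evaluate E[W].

187/24

E[W | stage 1] = (1+6+10)/3 = 17/3.
E[W | stage 2] = (3+7+11)/3 = 7.
E[W | stage 3] = (2+7+12)/3 = 7.
E[W | stage 4] = (11+12)/2 = 23/2.
By the law of total expectation,
E[W] = (1/4)·(17/3) + (1/4)·(7) + (1/4)·(7) + (1/4)·(23/2) = 187/24.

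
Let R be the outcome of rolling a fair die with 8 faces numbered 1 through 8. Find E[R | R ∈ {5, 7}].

6

P(R ∈ {5, 7}) = 1/4.
Σ over the event: 5·1/8 + 7·1/8 = 3/2.
E[R | R ∈ {5, 7}] = (3/2) / (1/4) = 6.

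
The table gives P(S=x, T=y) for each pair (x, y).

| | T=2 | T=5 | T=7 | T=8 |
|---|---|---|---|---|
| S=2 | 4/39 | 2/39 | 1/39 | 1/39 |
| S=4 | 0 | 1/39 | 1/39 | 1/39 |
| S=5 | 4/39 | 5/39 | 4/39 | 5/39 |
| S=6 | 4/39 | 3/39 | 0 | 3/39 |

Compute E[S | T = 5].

P(T = 5) = 11/39.
Summing S·P(S=x,T=y) over the conditioning event gives 17/13.
E[S | T = 5] = (17/13) / (11/39) = 51/11.

51/11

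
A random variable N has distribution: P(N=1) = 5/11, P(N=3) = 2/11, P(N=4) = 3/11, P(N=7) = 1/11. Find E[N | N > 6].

7

P(N > 6) = 1/11.
Σ over the event: 7·1/11 = 7/11.
E[N | N > 6] = (7/11) / (1/11) = 7.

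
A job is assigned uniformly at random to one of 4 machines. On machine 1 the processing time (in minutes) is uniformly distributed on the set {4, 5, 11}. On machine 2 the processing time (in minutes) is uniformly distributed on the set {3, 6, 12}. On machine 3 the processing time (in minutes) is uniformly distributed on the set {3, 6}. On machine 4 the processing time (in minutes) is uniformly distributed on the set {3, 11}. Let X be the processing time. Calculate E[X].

E[X | machine 1] = (4+5+11)/3 = 20/3.
E[X | machine 2] = (3+6+12)/3 = 7.
E[X | machine 3] = (3+6)/2 = 9/2.
E[X | machine 4] = (3+11)/2 = 7.
By the law of total expectation,
E[X] = (1/4)·(20/3) + (1/4)·(7) + (1/4)·(9/2) + (1/4)·(7) = 151/24.

151/24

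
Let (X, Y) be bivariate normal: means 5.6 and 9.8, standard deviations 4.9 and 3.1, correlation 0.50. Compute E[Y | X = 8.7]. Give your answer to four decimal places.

10.7806

The regression of Y on X has slope ρ·σ_Y/σ_X and passes through (μ_X, μ_Y).
E[Y | X=8.7] = 9.8 + (0.50)·(3.1/4.9)·(8.7 − (5.6)) = 9.8 + (0.31633)·(3.1) = 10.7806.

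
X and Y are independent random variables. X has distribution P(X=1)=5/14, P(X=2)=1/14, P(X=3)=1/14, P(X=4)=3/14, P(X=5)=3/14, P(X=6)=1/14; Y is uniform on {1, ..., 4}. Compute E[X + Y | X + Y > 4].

P(X + Y > 4) = 19/28.
Summing (X+Y)·P(x,y) over outcomes with X + Y > 4 gives 32/7.
E[X + Y | X + Y > 4] = (32/7) / (19/28) = 128/19.

128/19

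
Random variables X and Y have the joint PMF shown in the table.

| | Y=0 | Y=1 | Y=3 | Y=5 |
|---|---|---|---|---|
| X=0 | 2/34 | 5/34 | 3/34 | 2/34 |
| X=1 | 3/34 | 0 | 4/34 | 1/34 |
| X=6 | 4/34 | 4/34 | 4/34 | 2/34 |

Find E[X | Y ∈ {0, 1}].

17/6

P(Y ∈ {0, 1}) = 9/17.
Summing X·P(X=x,Y=y) over the conditioning event gives 3/2.
E[X | Y ∈ {0, 1}] = (3/2) / (9/17) = 17/6.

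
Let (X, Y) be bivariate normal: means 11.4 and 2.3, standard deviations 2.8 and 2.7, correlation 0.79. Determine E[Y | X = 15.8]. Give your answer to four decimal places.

For a bivariate normal, E[Y | X=x] = μ_Y + ρ·(σ_Y/σ_X)·(x − μ_X).
E[Y | X=15.8] = 2.3 + (0.79)·(2.7/2.8)·(15.8 − (11.4)) = 2.3 + (0.76179)·(4.4) = 5.6519.

5.6519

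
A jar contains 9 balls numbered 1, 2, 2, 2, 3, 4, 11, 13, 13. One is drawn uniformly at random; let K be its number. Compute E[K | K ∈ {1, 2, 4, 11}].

11/3

P(K ∈ {1, 2, 4, 11}) = 2/3.
Σ over the event: 1·1/9 + 2·1/3 + 4·1/9 + 11·1/9 = 22/9.
E[K | K ∈ {1, 2, 4, 11}] = (22/9) / (2/3) = 11/3.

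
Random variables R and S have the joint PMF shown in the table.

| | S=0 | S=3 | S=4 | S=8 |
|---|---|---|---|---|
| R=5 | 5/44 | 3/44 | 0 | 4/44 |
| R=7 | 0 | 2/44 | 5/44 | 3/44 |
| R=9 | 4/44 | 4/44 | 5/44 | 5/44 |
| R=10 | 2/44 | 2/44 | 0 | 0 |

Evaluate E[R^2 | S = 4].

P(S = 4) = 5/22.
Σ R^2·P over the event = 49·(5/44) + 81·(5/44) = 325/22.
E[R^2 | S = 4] = (325/22) / (5/22) = 65.

65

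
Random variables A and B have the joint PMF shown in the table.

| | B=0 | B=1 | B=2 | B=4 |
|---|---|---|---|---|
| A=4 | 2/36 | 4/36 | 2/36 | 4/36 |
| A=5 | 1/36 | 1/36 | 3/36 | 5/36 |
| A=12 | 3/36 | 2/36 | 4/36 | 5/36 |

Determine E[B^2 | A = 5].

P(A = 5) = 5/18.
Σ B^2·P over the event = 0·(1/36) + 1·(1/36) + 4·(3/36) + 16·(5/36) = 31/12.
E[B^2 | A = 5] = (31/12) / (5/18) = 93/10.

93/10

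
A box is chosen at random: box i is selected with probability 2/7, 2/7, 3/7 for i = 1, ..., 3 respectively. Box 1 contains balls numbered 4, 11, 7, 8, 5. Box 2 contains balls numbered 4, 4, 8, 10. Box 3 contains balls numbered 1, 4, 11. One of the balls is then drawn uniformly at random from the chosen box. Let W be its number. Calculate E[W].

E[W | box 1] = (4+11+7+8+5)/5 = 7.
E[W | box 2] = (4+4+8+10)/4 = 13/2.
E[W | box 3] = (1+4+11)/3 = 16/3.
E[W] = (2/7)·(7) + (2/7)·(13/2) + (3/7)·(16/3) = 43/7.

43/7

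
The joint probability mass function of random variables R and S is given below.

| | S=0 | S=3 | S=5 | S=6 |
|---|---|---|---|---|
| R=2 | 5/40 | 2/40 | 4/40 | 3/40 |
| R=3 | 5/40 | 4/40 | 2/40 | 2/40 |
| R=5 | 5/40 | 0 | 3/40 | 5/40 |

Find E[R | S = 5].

29/9

P(S = 5) = 9/40.
Σ R·P over the event = 2·(4/40) + 3·(2/40) + 5·(3/40) = 29/40.
E[R | S = 5] = (29/40) / (9/40) = 29/9.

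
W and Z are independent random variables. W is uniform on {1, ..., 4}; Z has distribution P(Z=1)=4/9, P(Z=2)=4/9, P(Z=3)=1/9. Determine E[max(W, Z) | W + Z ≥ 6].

P(W + Z ≥ 6) = 1/6.
Summing max(W,Z)·P(x,y) over outcomes with W + Z ≥ 6 gives 23/36.
E[max(W, Z) | W + Z ≥ 6] = (23/36) / (1/6) = 23/6.

23/6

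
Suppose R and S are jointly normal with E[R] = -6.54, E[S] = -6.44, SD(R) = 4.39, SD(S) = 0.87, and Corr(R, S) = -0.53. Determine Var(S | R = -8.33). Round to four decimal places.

0.5443

The conditional variance in a bivariate normal is σ_S²(1 − ρ²), independent of x.
Var(S | R=-8.33) = (0.87)²·(1 − (-0.53)²) = 0.7569·0.7191 = 0.5443.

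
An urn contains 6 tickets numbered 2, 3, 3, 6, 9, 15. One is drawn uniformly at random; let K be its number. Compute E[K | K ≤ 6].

P(K ≤ 6) = 2/3.
Σ over the event: 2·1/6 + 3·1/3 + 6·1/6 = 7/3.
E[K | K ≤ 6] = (7/3) / (2/3) = 7/2.

7/2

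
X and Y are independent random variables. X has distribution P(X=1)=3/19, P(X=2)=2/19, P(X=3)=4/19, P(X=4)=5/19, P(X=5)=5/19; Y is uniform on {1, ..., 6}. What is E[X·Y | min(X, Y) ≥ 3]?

P(min(X, Y) ≥ 3) = 28/57.
Summing XY·P(x,y) over outcomes with min(X, Y) ≥ 3 gives 9.
E[X·Y | min(X, Y) ≥ 3] = (9) / (28/57) = 513/28.

513/28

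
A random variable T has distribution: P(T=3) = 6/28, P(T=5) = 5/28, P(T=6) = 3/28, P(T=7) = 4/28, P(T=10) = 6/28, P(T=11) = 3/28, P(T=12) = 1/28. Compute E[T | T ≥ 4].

P(T ≥ 4) = 11/14.
Σ over the event: 5·5/28 + 6·3/28 + 7·1/7 + 10·3/14 + 11·3/28 + 12·1/28 = 44/7.
E[T | T ≥ 4] = (44/7) / (11/14) = 8.

8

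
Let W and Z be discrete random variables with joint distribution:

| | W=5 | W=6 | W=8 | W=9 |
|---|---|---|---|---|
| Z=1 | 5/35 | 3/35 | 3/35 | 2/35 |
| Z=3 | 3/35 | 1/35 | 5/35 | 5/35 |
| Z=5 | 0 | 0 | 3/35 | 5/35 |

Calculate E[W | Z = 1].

P(Z = 1) = 13/35.
Σ W·P over the event = 5·(5/35) + 6·(3/35) + 8·(3/35) + 9·(2/35) = 17/7.
E[W | Z = 1] = (17/7) / (13/35) = 85/13.

85/13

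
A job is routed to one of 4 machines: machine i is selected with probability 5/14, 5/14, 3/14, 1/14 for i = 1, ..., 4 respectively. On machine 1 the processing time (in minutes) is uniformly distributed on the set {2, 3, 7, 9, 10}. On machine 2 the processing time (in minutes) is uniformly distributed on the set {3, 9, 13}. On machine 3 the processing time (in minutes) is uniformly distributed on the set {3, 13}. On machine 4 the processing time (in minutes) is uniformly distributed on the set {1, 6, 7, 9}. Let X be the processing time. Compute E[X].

E[X | machine 1] = (2+3+7+9+10)/5 = 31/5.
E[X | machine 2] = (3+9+13)/3 = 25/3.
E[X | machine 3] = (3+13)/2 = 8.
E[X | machine 4] = (1+6+7+9)/4 = 23/4.
By the law of total expectation,
E[X] = (5/14)·(31/5) + (5/14)·(25/3) + (3/14)·(8) + (1/14)·(23/4) = 1229/168.

1229/168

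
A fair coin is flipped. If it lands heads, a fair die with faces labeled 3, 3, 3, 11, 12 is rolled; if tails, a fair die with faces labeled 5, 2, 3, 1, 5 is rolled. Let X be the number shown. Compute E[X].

E[X | heads] = (3+3+3+11+12)/5 = 32/5.
E[X | tails] = (5+2+3+1+5)/5 = 16/5.
By the law of total expectation,
E[X] = (1/2)·(32/5) + (1/2)·(16/5) = 24/5.

24/5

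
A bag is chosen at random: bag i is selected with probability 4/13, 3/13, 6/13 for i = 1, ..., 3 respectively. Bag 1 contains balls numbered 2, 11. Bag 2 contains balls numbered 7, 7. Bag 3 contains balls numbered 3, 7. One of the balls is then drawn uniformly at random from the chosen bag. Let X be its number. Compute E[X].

77/13

E[X | bag 1] = (2+11)/2 = 13/2.
E[X | bag 2] = (7+7)/2 = 7.
E[X | bag 3] = (3+7)/2 = 5.
By the law of total expectation,
E[X] = (4/13)·(13/2) + (3/13)·(7) + (6/13)·(5) = 77/13.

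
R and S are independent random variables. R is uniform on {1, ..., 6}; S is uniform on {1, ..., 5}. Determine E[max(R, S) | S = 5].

31/6

Outcomes with S = 5: (1,5), (2,5), (3,5), (4,5), (5,5), (6,5), each with probability 1/30.
E[max(R, S) | S = 5] = (5 + 5 + 5 + 5 + 5 + 6) / 6 = 31/6.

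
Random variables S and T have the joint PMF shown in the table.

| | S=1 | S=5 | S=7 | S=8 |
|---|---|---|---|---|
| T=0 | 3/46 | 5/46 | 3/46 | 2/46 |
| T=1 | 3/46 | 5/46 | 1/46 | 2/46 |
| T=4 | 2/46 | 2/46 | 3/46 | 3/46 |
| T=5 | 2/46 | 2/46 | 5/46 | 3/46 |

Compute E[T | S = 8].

P(S = 8) = 5/23.
Σ T·P over the event = 0·(2/46) + 1·(2/46) + 4·(3/46) + 5·(3/46) = 29/46.
E[T | S = 8] = (29/46) / (5/23) = 29/10.

29/10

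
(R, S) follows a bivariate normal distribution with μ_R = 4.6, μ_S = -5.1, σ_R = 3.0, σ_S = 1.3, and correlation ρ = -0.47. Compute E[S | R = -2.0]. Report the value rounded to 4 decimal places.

For a bivariate normal, E[S | R=x] = μ_S + ρ·(σ_S/σ_R)·(x − μ_R).
E[S | R=-2.0] = -5.1 + (-0.47)·(1.3/3.0)·(-2.0 − (4.6)) = -5.1 + (-0.20367)·(-6.6) = -3.7558.

-3.7558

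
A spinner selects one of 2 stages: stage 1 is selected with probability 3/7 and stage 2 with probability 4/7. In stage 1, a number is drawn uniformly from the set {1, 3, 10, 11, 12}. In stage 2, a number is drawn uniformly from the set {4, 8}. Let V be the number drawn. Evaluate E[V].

E[V | stage 1] = (1+3+10+11+12)/5 = 37/5.
E[V | stage 2] = (4+8)/2 = 6.
E[V] = (3/7)·(37/5) + (4/7)·(6) = 33/5.

33/5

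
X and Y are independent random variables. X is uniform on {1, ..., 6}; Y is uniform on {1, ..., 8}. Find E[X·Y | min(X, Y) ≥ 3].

99/4

P(min(X, Y) ≥ 3) = 1/2.
Summing XY·P(x,y) over outcomes with min(X, Y) ≥ 3 gives 99/8.
E[X·Y | min(X, Y) ≥ 3] = (99/8) / (1/2) = 99/4.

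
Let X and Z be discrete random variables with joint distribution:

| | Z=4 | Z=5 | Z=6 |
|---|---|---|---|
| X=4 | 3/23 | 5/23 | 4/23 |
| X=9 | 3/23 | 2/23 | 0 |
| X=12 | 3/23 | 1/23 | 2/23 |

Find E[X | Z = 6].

P(Z = 6) = 6/23.
Σ X·P over the event = 4·(4/23) + 12·(2/23) = 40/23.
E[X | Z = 6] = (40/23) / (6/23) = 20/3.

20/3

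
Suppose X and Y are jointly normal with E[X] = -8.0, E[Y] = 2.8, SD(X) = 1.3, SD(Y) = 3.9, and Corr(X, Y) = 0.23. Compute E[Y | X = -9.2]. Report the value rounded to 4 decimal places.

1.9720

The regression of Y on X has slope ρ·σ_Y/σ_X and passes through (μ_X, μ_Y).
E[Y | X=-9.2] = 2.8 + (0.23)·(3.9/1.3)·(-9.2 − (-8.0)) = 2.8 + (0.69)·(-1.2) = 1.9720.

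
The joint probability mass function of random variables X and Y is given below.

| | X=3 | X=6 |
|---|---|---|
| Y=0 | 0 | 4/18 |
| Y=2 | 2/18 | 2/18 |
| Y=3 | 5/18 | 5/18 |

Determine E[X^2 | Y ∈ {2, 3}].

P(Y ∈ {2, 3}) = 7/9.
Σ X^2·P over the event = 9·(2/18) + 9·(5/18) + 36·(2/18) + 36·(5/18) = 35/2.
E[X^2 | Y ∈ {2, 3}] = (35/2) / (7/9) = 45/2.

45/2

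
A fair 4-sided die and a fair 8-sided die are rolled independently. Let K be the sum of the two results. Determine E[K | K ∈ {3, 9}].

7

P(K ∈ {3, 9}) = 3/16.
Σ over the event: 3·1/16 + 9·1/8 = 21/16.
E[K | K ∈ {3, 9}] = (21/16) / (3/16) = 7.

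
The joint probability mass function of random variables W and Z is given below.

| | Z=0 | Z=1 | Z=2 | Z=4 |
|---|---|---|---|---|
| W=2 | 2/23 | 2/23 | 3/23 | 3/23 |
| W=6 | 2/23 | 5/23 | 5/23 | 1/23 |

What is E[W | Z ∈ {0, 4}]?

7/2

P(Z ∈ {0, 4}) = 8/23.
Σ W·P over the event = 2·(2/23) + 2·(3/23) + 6·(2/23) + 6·(1/23) = 28/23.
E[W | Z ∈ {0, 4}] = (28/23) / (8/23) = 7/2.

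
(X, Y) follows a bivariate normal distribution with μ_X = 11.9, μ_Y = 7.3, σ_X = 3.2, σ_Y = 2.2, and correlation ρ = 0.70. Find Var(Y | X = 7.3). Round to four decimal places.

2.4684

The conditional variance in a bivariate normal is σ_Y²(1 − ρ²), independent of x.
Var(Y | X=7.3) = (2.2)²·(1 − (0.70)²) = 4.84·0.51 = 2.4684.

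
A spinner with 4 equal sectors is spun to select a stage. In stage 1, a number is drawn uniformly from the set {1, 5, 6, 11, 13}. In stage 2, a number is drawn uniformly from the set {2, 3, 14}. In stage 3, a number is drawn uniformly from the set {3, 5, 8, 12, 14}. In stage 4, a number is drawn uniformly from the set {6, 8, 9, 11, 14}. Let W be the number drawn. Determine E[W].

E[W | stage 1] = (1+5+6+11+13)/5 = 36/5.
E[W | stage 2] = (2+3+14)/3 = 19/3.
E[W | stage 3] = (3+5+8+12+14)/5 = 42/5.
E[W | stage 4] = (6+8+9+11+14)/5 = 48/5.
E[W] = (1/4)·(36/5) + (1/4)·(19/3) + (1/4)·(42/5) + (1/4)·(48/5) = 473/60.

473/60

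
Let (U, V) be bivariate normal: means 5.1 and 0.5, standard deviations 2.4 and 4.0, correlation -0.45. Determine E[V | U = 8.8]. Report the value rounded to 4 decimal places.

-2.2750

The regression of V on U has slope ρ·σ_V/σ_U and passes through (μ_U, μ_V).
E[V | U=8.8] = 0.5 + (-0.45)·(4.0/2.4)·(8.8 − (5.1)) = 0.5 + (-0.75)·(3.7) = -2.2750.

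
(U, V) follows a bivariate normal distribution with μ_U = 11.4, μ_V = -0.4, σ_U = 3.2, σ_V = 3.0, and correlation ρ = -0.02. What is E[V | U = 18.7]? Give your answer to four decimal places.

For a bivariate normal, E[V | U=x] = μ_V + ρ·(σ_V/σ_U)·(x − μ_U).
E[V | U=18.7] = -0.4 + (-0.02)·(3.0/3.2)·(18.7 − (11.4)) = -0.4 + (-0.01875)·(7.3) = -0.5369.

-0.5369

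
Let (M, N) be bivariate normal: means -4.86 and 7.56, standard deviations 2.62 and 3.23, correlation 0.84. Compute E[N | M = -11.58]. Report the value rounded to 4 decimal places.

0.6010

For a bivariate normal, E[N | M=x] = μ_N + ρ·(σ_N/σ_M)·(x − μ_M).
E[N | M=-11.58] = 7.56 + (0.84)·(3.23/2.62)·(-11.58 − (-4.86)) = 7.56 + (1.03557)·(-6.72) = 0.6010.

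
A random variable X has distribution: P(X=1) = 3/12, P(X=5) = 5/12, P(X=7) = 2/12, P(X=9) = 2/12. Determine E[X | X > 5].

P(X > 5) = 1/3.
Σ over the event: 7·1/6 + 9·1/6 = 8/3.
E[X | X > 5] = (8/3) / (1/3) = 8.

8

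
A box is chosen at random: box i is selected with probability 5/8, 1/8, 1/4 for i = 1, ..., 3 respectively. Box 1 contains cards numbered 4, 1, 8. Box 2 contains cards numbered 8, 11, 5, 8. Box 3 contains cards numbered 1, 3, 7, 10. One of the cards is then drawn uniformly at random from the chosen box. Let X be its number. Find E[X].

241/48

E[X | box 1] = (4+1+8)/3 = 13/3.
E[X | box 2] = (8+11+5+8)/4 = 8.
E[X | box 3] = (1+3+7+10)/4 = 21/4.
By the law of total expectation,
E[X] = (5/8)·(13/3) + (1/8)·(8) + (1/4)·(21/4) = 241/48.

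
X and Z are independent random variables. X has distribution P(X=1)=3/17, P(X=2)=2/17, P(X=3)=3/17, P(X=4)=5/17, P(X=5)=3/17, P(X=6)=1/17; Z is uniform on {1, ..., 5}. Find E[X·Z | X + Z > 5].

377/28

P(X + Z > 5) = 56/85.
Summing XZ·P(x,y) over outcomes with X + Z > 5 gives 754/85.
E[X·Z | X + Z > 5] = (754/85) / (56/85) = 377/28.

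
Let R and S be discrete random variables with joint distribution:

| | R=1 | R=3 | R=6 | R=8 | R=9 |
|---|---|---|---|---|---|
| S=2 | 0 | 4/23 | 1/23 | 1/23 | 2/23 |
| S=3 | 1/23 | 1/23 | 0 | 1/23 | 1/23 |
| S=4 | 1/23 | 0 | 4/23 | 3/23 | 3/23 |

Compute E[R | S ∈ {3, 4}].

P(S ∈ {3, 4}) = 15/23.
Σ R·P over the event = 1·(1/23) + 1·(1/23) + 3·(1/23) + 6·(4/23) + 8·(1/23) + 8·(3/23) + 9·(1/23) + 9·(3/23) = 97/23.
E[R | S ∈ {3, 4}] = (97/23) / (15/23) = 97/15.

97/15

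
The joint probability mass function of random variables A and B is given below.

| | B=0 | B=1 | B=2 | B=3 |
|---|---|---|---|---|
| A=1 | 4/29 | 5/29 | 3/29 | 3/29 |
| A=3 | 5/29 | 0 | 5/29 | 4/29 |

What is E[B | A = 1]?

4/3

P(A = 1) = 15/29.
Σ B·P over the event = 0·(4/29) + 1·(5/29) + 2·(3/29) + 3·(3/29) = 20/29.
E[B | A = 1] = (20/29) / (15/29) = 4/3.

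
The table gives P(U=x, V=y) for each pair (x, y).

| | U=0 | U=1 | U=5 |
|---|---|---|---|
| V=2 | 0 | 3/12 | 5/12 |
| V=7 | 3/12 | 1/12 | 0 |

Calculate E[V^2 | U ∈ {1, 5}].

P(U ∈ {1, 5}) = 3/4.
Σ V^2·P over the event = 4·(3/12) + 49·(1/12) + 4·(5/12) = 27/4.
E[V^2 | U ∈ {1, 5}] = (27/4) / (3/4) = 9.

9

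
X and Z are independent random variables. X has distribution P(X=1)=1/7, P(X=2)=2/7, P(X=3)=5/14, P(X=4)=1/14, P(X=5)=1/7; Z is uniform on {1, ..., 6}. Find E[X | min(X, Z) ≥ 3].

P(min(X, Z) ≥ 3) = 8/21.
Summing X·P(x,y) over outcomes with min(X, Z) ≥ 3 gives 29/21.
E[X | min(X, Z) ≥ 3] = (29/21) / (8/21) = 29/8.

29/8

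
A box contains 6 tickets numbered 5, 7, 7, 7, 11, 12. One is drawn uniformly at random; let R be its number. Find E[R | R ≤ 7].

13/2

P(R ≤ 7) = 2/3.
Σ over the event: 5·1/6 + 7·1/2 = 13/3.
E[R | R ≤ 7] = (13/3) / (2/3) = 13/2.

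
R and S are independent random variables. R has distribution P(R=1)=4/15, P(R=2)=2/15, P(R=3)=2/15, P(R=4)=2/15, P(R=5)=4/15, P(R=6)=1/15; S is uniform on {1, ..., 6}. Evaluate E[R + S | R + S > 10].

P(R + S > 10) = 1/15.
Summing (R+S)·P(x,y) over outcomes with R + S > 10 gives 67/90.
E[R + S | R + S > 10] = (67/90) / (1/15) = 67/6.

67/6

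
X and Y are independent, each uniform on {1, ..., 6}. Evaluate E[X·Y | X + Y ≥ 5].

71/5

P(X + Y ≥ 5) = 5/6.
Summing XY·P(x,y) over outcomes with X + Y ≥ 5 gives 71/6.
E[X·Y | X + Y ≥ 5] = (71/6) / (5/6) = 71/5.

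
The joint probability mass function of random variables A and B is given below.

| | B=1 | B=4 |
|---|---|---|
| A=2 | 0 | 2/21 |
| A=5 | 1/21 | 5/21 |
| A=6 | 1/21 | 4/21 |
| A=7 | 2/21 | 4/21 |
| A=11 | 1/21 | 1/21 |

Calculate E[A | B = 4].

P(B = 4) = 16/21.
Summing A·P(A=x,B=y) over the conditioning event gives 92/21.
E[A | B = 4] = (92/21) / (16/21) = 23/4.

23/4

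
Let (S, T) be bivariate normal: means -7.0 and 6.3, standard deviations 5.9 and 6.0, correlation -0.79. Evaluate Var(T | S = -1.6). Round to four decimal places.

13.5324

Var(T | S=x) = (1 − ρ²)·σ_T².
Var(T | S=-1.6) = (6.0)²·(1 − (-0.79)²) = 36·0.3759 = 13.5324.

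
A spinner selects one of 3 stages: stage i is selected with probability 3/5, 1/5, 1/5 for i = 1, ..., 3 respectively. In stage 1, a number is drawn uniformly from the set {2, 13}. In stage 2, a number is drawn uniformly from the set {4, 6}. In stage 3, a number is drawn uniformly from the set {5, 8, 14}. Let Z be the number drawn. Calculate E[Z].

73/10

E[Z | stage 1] = (2+13)/2 = 15/2.
E[Z | stage 2] = (4+6)/2 = 5.
E[Z | stage 3] = (5+8+14)/3 = 9.
By the law of total expectation,
E[Z] = (3/5)·(15/2) + (1/5)·(5) + (1/5)·(9) = 73/10.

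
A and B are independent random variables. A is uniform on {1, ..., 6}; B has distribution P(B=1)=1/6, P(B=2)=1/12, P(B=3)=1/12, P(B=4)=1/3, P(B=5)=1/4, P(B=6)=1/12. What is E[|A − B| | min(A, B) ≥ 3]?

10/9

P(min(A, B) ≥ 3) = 1/2.
Summing |A−B|·P(x,y) over outcomes with min(A, B) ≥ 3 gives 5/9.
E[|A − B| | min(A, B) ≥ 3] = (5/9) / (1/2) = 10/9.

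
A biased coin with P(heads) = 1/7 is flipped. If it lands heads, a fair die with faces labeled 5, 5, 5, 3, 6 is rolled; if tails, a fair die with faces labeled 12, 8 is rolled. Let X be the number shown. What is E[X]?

324/35

E[X | heads] = (5+5+5+3+6)/5 = 24/5.
E[X | tails] = (12+8)/2 = 10.
E[X] = (1/7)·(24/5) + (6/7)·(10) = 324/35.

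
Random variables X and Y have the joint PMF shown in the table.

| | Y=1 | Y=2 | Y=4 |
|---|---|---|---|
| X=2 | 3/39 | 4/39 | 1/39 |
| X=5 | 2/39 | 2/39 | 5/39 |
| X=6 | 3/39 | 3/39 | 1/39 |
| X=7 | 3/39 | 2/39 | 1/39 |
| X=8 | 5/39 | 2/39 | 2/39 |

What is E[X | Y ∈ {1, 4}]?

151/26

P(Y ∈ {1, 4}) = 2/3.
Summing X·P(X=x,Y=y) over the conditioning event gives 151/39.
E[X | Y ∈ {1, 4}] = (151/39) / (2/3) = 151/26.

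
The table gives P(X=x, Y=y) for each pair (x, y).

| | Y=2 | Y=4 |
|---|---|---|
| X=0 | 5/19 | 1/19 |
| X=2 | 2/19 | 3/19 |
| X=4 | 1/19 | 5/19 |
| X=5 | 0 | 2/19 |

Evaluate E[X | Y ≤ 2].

P(Y ≤ 2) = 8/19.
Σ X·P over the event = 0·(5/19) + 2·(2/19) + 4·(1/19) = 8/19.
E[X | Y ≤ 2] = (8/19) / (8/19) = 1.

1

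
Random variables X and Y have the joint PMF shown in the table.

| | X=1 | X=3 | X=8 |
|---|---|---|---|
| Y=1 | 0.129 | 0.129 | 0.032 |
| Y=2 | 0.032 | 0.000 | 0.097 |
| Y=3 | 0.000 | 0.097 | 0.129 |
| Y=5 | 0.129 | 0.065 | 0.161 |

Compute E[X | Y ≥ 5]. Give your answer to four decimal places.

4.5408

P(Y ≥ 5) = 0.355.
Σ X·P over the event = 1·(0.129) + 3·(0.065) + 8·(0.161) = 1.612.
E[X | Y ≥ 5] = (1.612) / (0.355) = 4.5408.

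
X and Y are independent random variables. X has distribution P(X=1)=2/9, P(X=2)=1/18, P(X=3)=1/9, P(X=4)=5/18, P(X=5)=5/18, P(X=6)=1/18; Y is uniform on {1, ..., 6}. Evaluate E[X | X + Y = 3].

6/5

P(X + Y = 3) = 5/108.
Summing X·P(x,y) over outcomes with X + Y = 3 gives 1/18.
E[X | X + Y = 3] = (1/18) / (5/108) = 6/5.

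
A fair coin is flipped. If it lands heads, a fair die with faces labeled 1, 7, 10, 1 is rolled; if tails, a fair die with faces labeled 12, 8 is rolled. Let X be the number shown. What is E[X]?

59/8

E[X | heads] = (1+7+10+1)/4 = 19/4.
E[X | tails] = (12+8)/2 = 10.
By the law of total expectation,
E[X] = (1/2)·(19/4) + (1/2)·(10) = 59/8.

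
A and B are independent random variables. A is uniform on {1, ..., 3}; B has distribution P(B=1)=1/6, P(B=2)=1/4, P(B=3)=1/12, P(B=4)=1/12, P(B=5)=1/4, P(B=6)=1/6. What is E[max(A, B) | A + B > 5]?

46/9

P(A + B > 5) = 1/2.
Summing max(A,B)·P(x,y) over outcomes with A + B > 5 gives 23/9.
E[max(A, B) | A + B > 5] = (23/9) / (1/2) = 46/9.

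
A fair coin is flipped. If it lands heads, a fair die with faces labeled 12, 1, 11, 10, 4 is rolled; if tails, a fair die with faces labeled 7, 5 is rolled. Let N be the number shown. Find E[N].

E[N | heads] = (12+1+11+10+4)/5 = 38/5.
E[N | tails] = (7+5)/2 = 6.
E[N] = (1/2)·(38/5) + (1/2)·(6) = 34/5.

34/5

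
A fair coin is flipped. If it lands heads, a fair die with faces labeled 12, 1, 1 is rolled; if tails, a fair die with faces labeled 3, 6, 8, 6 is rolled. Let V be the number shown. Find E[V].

125/24

E[V | heads] = (12+1+1)/3 = 14/3.
E[V | tails] = (3+6+8+6)/4 = 23/4.
By the law of total expectation,
E[V] = (1/2)·(14/3) + (1/2)·(23/4) = 125/24.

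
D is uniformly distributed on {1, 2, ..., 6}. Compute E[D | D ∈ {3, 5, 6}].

P(D ∈ {3, 5, 6}) = 1/2.
Σ over the event: 3·1/6 + 5·1/6 + 6·1/6 = 7/3.
E[D | D ∈ {3, 5, 6}] = (7/3) / (1/2) = 14/3.

14/3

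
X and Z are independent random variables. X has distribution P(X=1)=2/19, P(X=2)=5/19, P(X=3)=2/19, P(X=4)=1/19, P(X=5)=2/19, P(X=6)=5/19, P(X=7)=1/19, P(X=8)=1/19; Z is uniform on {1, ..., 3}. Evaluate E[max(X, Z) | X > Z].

199/39

P(X > Z) = 13/19.
Summing max(X,Z)·P(x,y) over outcomes with X > Z gives 199/57.
E[max(X, Z) | X > Z] = (199/57) / (13/19) = 199/39.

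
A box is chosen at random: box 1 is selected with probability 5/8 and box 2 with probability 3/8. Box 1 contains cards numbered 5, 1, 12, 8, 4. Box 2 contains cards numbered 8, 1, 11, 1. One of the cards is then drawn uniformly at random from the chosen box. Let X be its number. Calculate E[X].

E[X | box 1] = (5+1+12+8+4)/5 = 6.
E[X | box 2] = (8+1+11+1)/4 = 21/4.
E[X] = (5/8)·(6) + (3/8)·(21/4) = 183/32.

183/32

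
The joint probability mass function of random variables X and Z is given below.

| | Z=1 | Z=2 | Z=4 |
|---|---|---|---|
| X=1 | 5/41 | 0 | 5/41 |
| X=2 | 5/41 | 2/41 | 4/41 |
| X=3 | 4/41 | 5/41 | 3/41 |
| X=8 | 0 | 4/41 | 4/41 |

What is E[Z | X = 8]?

3

P(X = 8) = 8/41.
Summing Z·P(X=x,Z=y) over the conditioning event gives 24/41.
E[Z | X = 8] = (24/41) / (8/41) = 3.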